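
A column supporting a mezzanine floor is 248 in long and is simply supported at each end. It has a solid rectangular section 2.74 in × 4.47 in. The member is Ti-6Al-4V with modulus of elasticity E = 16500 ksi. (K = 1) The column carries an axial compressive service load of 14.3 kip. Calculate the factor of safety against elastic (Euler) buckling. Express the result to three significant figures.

n ≈ 1.42

Buckling occurs about the weak axis: I_min = h·b³/12 with b = 2.74 in (the shorter side).
I_min = 4.47×2.74³/12 = 7.663 in⁴
Effective length L_e = K·L = 1 × 248 = 248.0 in
P_cr = π²EI / L_e² = π² × 16500×10³ × 7.663 / 248.0² = 2.029×10^4 lb
Factor of safety n = P_cr / P = 20.289 / 14.3 = 1.42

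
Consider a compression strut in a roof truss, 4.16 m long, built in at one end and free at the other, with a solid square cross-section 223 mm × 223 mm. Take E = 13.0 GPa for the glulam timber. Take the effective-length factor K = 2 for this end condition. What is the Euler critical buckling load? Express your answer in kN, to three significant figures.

I = a⁴/12 = 223⁴/12 = 2.061×10^8 mm⁴
I = 2.061×10^8 mm⁴ = 2.061×10^-4 m⁴
Effective length L_e = K·L = 2 × 4.16 = 8.320 m
P_cr = π²EI / L_e² = π² × 13.0×10⁹ × 2.061×10^-4 / 8.320² = 3.820×10^5 N

P_cr ≈ 382 kN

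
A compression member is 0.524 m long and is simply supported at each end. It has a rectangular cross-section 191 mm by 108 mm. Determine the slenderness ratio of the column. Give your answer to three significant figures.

λ ≈ 16.8

Buckling occurs about the weak axis: I_min = h·b³/12 with b = 108 mm (the shorter side).
I_min = 191×108³/12 = 2.005×10^7 mm⁴
A = 2.063×10^4 mm²;  r_min = √(I/A) = √(2.005×10^7/2.063×10^4) = 31.18 mm
L_e = K·L = 1 × 0.524 m = 0.5240 m = 524.00 mm
λ = L_e / r_min = 524.00 / 31.18 = 16.8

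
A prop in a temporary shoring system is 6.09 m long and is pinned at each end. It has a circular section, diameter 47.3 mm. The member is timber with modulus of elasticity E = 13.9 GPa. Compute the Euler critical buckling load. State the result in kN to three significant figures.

I = πd⁴/64 = π×47.3⁴/64 = 2.457×10^5 mm⁴
I = 2.457×10^5 mm⁴ = 2.457×10^-7 m⁴
Effective length L_e = K·L = 1 × 6.09 = 6.090 m
P_cr = π²EI / L_e² = π² × 13.9×10⁹ × 2.457×10^-7 / 6.090² = 908.9 N

P_cr ≈ 0.909 kN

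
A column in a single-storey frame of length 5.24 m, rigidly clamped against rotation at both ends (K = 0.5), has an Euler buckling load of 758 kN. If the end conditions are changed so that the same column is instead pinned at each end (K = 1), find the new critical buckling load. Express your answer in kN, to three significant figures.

P_cr ≈ 190 kN

P_cr ∝ 1/K², so P_cr,new = P_cr,old × (K_old/K_new)² = 758 × (0.5/1)²
= 758 × 0.2500 = 190 kN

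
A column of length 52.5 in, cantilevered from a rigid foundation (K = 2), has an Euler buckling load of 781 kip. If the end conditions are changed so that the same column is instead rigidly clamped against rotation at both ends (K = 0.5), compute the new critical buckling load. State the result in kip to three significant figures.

P_cr ≈ 12500 kip

P_cr ∝ 1/K², so P_cr,new = P_cr,old × (K_old/K_new)² = 781 × (2/0.5)²
= 781 × 16.00 = 12500 kip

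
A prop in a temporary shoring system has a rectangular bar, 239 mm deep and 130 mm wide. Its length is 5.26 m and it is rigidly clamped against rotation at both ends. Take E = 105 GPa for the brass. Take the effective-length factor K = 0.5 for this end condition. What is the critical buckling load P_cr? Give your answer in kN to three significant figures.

P_cr ≈ 6560 kN

Buckling occurs about the weak axis: I_min = h·b³/12 with b = 130 mm (the shorter side).
I_min = 239×130³/12 = 4.376×10^7 mm⁴
I = 4.376×10^7 mm⁴ = 4.376×10^-5 m⁴
Effective length L_e = K·L = 0.5 × 5.26 = 2.630 m
P_cr = π²EI / L_e² = π² × 105×10⁹ × 4.376×10^-5 / 2.630² = 6.556×10^6 N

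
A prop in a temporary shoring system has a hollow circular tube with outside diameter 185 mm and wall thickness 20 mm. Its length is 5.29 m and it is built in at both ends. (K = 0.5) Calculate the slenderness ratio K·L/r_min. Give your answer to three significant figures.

λ ≈ 45.0

Inner diameter d_i = 185 − 2×20 = 145.0 mm
I = π(d_o⁴ − d_i⁴)/64 = π(185⁴ − 145.0⁴)/64 = 3.580×10^7 mm⁴
A = 1.037×10^4 mm²;  r_min = √(I/A) = √(3.580×10^7/1.037×10^4) = 58.76 mm
L_e = K·L = 0.5 × 5.29 m = 2.645 m = 2645.0 mm
λ = L_e / r_min = 2645.0 / 58.76 = 45.0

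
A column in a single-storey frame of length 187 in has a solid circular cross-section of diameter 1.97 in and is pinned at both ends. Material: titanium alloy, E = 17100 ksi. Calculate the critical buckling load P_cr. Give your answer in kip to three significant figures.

I = πd⁴/64 = π×1.97⁴/64 = 0.7393 in⁴
Effective length L_e = K·L = 1 × 187 = 187.0 in
P_cr = π²EI / L_e² = π² × 17100×10³ × 0.7393 / 187.0² = 3.568×10^3 lb

P_cr ≈ 3.57 kip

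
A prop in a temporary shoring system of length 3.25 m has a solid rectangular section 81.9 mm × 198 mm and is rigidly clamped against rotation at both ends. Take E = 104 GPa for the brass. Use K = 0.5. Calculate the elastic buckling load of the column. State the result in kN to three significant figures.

Buckling occurs about the weak axis: I_min = h·b³/12 with b = 81.9 mm (the shorter side).
I_min = 198×81.9³/12 = 9.064×10^6 mm⁴
I = 9.064×10^6 mm⁴ = 9.064×10^-6 m⁴
Effective length L_e = K·L = 0.5 × 3.25 = 1.625 m
P_cr = π²EI / L_e² = π² × 104×10⁹ × 9.064×10^-6 / 1.625² = 3.523×10^6 N

P_cr ≈ 3520 kN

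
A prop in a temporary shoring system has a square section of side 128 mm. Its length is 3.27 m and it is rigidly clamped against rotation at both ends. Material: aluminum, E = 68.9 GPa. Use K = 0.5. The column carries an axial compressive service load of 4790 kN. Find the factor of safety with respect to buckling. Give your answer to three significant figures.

I = a⁴/12 = 128⁴/12 = 2.237×10^7 mm⁴
I = 2.237×10^7 mm⁴ = 2.237×10^-5 m⁴
Effective length L_e = K·L = 0.5 × 3.27 = 1.635 m
P_cr = π²EI / L_e² = π² × 68.9×10⁹ × 2.237×10^-5 / 1.635² = 5.690×10^6 N
Factor of safety n = P_cr / P = 5690.4 / 4790 = 1.19

n ≈ 1.19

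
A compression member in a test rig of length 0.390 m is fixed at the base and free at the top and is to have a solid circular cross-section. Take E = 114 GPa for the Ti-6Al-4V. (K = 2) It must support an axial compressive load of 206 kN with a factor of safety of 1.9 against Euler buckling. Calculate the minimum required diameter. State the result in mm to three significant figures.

d ≈ 45.6 mm

Required P_cr = n·P = 1.9 × 206 = 391.4 kN
L_e = K·L = 2 × 0.390 = 0.7800 m
Required I = P_cr·L_e²/(π²E) = 3.914×10^5 × 0.7800² / (π² × 1.14×10^11) = 2.116×10^-7 m⁴
I_req = 2.116×10^5 mm⁴
Solid circle: I = πd⁴/64  ⇒  d = (64I/π)^(1/4) = (64×2.116×10^5/π)^(1/4) = 45.6 mm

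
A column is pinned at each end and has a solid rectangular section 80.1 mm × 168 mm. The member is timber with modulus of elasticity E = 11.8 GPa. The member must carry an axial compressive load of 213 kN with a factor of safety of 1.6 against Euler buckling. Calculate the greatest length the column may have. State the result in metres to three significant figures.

Buckling occurs about the weak axis: I_min = h·b³/12 with b = 80.1 mm (the shorter side).
I_min = 168×80.1³/12 = 7.195×10^6 mm⁴
I = 7.195×10^-6 m⁴
Required critical load P_cr = n·P = 1.6 × 213 = 340.8 kN = 3.408×10^5 N
From P_cr = π²EI/(K·L)²:  L = (1/K)·√(π²EI/P_cr) = (1/1)·√(π²×1.18×10^10×7.195×10^-6/3.408×10^5)
L = 1.57 m

L_max ≈ 1.57 m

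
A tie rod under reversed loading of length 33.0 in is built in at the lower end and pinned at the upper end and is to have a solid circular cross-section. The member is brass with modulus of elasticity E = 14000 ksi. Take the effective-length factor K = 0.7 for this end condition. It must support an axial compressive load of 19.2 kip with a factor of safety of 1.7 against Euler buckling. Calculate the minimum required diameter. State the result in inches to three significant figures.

Required P_cr = n·P = 1.7 × 19.2 = 32.64 kip
L_e = K·L = 0.7 × 33.0 = 23.10 in
Required I = P_cr·L_e²/(π²E) = 3.264×10^4 × 23.10² / (π² × 1.40×10^7) = 0.1261 in⁴
Solid circle: I = πd⁴/64  ⇒  d = (64I/π)^(1/4) = (64×0.1261/π)^(1/4) = 1.27 in

d ≈ 1.27 in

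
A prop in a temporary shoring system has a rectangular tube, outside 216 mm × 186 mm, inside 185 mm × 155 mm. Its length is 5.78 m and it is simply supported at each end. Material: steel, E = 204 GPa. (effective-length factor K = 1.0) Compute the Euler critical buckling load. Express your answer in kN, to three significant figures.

Weak-axis I_min = (h_o·b_o³ − h_i·b_i³)/12 with b_o = 186, b_i = 155.0 mm (shorter outer/inner sides).
I_min = (216×186³ − 185.0×155.0³)/12 = 5.842×10^7 mm⁴
I = 5.842×10^7 mm⁴ = 5.842×10^-5 m⁴
Effective length L_e = K·L = 1 × 5.78 = 5.780 m
P_cr = π²EI / L_e² = π² × 204×10⁹ × 5.842×10^-5 / 5.780² = 3.521×10^6 N

P_cr ≈ 3520 kN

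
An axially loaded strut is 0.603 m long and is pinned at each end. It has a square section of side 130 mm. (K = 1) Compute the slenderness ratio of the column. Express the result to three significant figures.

For a square r = a/√12 = 130/√12 = 37.53 mm
L_e = K·L = 1 × 0.603 m = 0.6030 m = 603.00 mm
λ = L_e / r_min = 603.00 / 37.53 = 16.1

λ ≈ 16.1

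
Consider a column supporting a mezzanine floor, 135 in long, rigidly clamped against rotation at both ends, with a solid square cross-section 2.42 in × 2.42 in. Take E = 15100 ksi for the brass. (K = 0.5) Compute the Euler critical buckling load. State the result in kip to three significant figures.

P_cr ≈ 93.5 kip

I = a⁴/12 = 2.42⁴/12 = 2.858 in⁴
Effective length L_e = K·L = 0.5 × 135 = 67.50 in
P_cr = π²EI / L_e² = π² × 15100×10³ × 2.858 / 67.50² = 9.349×10^4 lb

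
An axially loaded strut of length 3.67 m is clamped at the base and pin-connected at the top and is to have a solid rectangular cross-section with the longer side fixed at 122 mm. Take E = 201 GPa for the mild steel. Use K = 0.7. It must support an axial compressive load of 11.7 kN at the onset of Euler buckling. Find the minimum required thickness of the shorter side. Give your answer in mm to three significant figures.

b ≈ 15.6 mm

L_e = K·L = 0.7 × 3.67 = 2.569 m
Required I = P_cr·L_e²/(π²E) = 1.170×10^4 × 2.569² / (π² × 2.01×10^11) = 3.892×10^-8 m⁴
I_req = 3.892×10^4 mm⁴
Rectangle, weak axis: I_min = h·b³/12 with h = 122 mm fixed  ⇒  b = (12I/h)^(1/3) = 15.6 mm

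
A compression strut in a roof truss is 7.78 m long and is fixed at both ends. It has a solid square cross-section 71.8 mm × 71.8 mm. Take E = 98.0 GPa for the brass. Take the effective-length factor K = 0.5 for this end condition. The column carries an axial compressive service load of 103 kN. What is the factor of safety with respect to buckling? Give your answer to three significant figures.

n ≈ 1.37

I = a⁴/12 = 71.8⁴/12 = 2.215×10^6 mm⁴
I = 2.215×10^6 mm⁴ = 2.215×10^-6 m⁴
Effective length L_e = K·L = 0.5 × 7.78 = 3.890 m
P_cr = π²EI / L_e² = π² × 98.0×10⁹ × 2.215×10^-6 / 3.890² = 1.416×10^5 N
Factor of safety n = P_cr / P = 141.56 / 103 = 1.37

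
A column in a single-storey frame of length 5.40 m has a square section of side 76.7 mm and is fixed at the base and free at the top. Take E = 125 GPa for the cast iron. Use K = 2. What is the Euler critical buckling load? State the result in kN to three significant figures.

I = a⁴/12 = 76.7⁴/12 = 2.884×10^6 mm⁴
I = 2.884×10^6 mm⁴ = 2.884×10^-6 m⁴
Effective length L_e = K·L = 2 × 5.40 = 10.80 m
P_cr = π²EI / L_e² = π² × 125×10⁹ × 2.884×10^-6 / 10.80² = 3.050×10^4 N

P_cr ≈ 30.5 kN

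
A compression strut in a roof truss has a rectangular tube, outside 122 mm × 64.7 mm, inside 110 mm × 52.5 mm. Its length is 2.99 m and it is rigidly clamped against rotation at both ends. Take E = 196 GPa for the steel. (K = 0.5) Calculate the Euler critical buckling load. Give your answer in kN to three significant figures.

P_cr ≈ 1240 kN

Weak-axis I_min = (h_o·b_o³ − h_i·b_i³)/12 with b_o = 64.7, b_i = 52.50 mm (shorter outer/inner sides).
I_min = (122×64.7³ − 110.0×52.50³)/12 = 1.427×10^6 mm⁴
I = 1.427×10^6 mm⁴ = 1.427×10^-6 m⁴
Effective length L_e = K·L = 0.5 × 2.99 = 1.495 m
P_cr = π²EI / L_e² = π² × 196×10⁹ × 1.427×10^-6 / 1.495² = 1.235×10^6 N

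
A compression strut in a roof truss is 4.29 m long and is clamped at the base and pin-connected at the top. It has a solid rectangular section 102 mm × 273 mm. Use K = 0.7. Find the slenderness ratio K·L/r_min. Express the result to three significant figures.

λ ≈ 102

For a rectangle r_min = b/√12 = 102/√12 = 29.44 mm
L_e = K·L = 0.7 × 4.29 m = 3.003 m = 3003.0 mm
λ = L_e / r_min = 3003.0 / 29.44 = 102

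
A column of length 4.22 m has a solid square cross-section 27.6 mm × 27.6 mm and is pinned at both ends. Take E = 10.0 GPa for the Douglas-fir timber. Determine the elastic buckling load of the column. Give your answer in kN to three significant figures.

I = a⁴/12 = 27.6⁴/12 = 4.836×10^4 mm⁴
I = 4.836×10^4 mm⁴ = 4.836×10^-8 m⁴
Effective length L_e = K·L = 1 × 4.22 = 4.220 m
P_cr = π²EI / L_e² = π² × 10.0×10⁹ × 4.836×10^-8 / 4.220² = 268.0 N

P_cr ≈ 0.268 kN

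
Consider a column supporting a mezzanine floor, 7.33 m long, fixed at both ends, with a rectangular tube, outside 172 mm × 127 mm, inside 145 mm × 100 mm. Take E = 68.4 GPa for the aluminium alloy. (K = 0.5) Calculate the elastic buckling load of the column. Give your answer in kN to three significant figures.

P_cr ≈ 868 kN

Weak-axis I_min = (h_o·b_o³ − h_i·b_i³)/12 with b_o = 127, b_i = 100.0 mm (shorter outer/inner sides).
I_min = (172×127³ − 145.0×100.0³)/12 = 1.728×10^7 mm⁴
I = 1.728×10^7 mm⁴ = 1.728×10^-5 m⁴
Effective length L_e = K·L = 0.5 × 7.33 = 3.665 m
P_cr = π²EI / L_e² = π² × 68.4×10⁹ × 1.728×10^-5 / 3.665² = 8.683×10^5 N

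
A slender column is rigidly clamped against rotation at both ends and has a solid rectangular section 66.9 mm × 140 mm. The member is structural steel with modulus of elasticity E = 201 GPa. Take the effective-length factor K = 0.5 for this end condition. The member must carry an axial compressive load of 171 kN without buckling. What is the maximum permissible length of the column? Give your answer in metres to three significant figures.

L_max ≈ 12.7 m

Buckling occurs about the weak axis: I_min = h·b³/12 with b = 66.9 mm (the shorter side).
I_min = 140×66.9³/12 = 3.493×10^6 mm⁴
I = 3.493×10^-6 m⁴
At the buckling limit P_cr = P = 1.710×10^5 N
From P_cr = π²EI/(K·L)²:  L = (1/K)·√(π²EI/P_cr) = (1/0.5)·√(π²×2.01×10^11×3.493×10^-6/1.710×10^5)
L = 12.7 m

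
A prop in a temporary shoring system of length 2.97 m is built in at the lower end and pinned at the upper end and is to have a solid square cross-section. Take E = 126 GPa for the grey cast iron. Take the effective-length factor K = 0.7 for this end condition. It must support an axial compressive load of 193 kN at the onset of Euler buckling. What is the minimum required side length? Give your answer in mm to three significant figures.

a ≈ 53.3 mm

L_e = K·L = 0.7 × 2.97 = 2.079 m
Required I = P_cr·L_e²/(π²E) = 1.930×10^5 × 2.079² / (π² × 1.26×10^11) = 6.708×10^-7 m⁴
I_req = 6.708×10^5 mm⁴
Solid square: I = a⁴/12  ⇒  a = (12I)^(1/4) = (12×6.708×10^5)^(1/4) = 53.3 mm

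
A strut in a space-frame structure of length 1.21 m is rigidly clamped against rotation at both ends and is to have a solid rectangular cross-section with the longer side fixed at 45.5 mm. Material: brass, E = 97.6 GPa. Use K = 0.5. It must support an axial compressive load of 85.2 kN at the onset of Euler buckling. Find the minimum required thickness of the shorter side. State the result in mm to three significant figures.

L_e = K·L = 0.5 × 1.21 = 0.6050 m
Required I = P_cr·L_e²/(π²E) = 8.520×10^4 × 0.6050² / (π² × 9.76×10^10) = 3.237×10^-8 m⁴
I_req = 3.237×10^4 mm⁴
Rectangle, weak axis: I_min = h·b³/12 with h = 45.5 mm fixed  ⇒  b = (12I/h)^(1/3) = 20.4 mm

b ≈ 20.4 mm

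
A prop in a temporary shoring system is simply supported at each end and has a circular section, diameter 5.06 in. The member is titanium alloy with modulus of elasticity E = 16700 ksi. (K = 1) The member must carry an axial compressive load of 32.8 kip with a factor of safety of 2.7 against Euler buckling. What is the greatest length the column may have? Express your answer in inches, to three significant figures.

I = πd⁴/64 = π×5.06⁴/64 = 32.18 in⁴
Required critical load P_cr = n·P = 2.7 × 32.8 = 88.56 kip = 8.856×10^4 lb
From P_cr = π²EI/(K·L)²:  L = (1/K)·√(π²EI/P_cr) = (1/1)·√(π²×1.67×10^7×32.18/8.856×10^4)
L = 245 in

L_max ≈ 245 in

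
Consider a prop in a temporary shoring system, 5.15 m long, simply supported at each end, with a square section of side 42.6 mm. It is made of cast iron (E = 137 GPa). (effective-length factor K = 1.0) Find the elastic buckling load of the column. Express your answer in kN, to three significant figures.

P_cr ≈ 14.0 kN

I = a⁴/12 = 42.6⁴/12 = 2.744×10^5 mm⁴
I = 2.744×10^5 mm⁴ = 2.744×10^-7 m⁴
Effective length L_e = K·L = 1 × 5.15 = 5.150 m
P_cr = π²EI / L_e² = π² × 137×10⁹ × 2.744×10^-7 / 5.150² = 1.399×10^4 N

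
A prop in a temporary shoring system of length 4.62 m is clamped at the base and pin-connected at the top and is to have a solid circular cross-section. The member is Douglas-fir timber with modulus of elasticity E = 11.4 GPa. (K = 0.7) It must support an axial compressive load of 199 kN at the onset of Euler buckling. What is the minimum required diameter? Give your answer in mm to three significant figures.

L_e = K·L = 0.7 × 4.62 = 3.234 m
Required I = P_cr·L_e²/(π²E) = 1.990×10^5 × 3.234² / (π² × 1.14×10^10) = 1.850×10^-5 m⁴
I_req = 1.850×10^7 mm⁴
Solid circle: I = πd⁴/64  ⇒  d = (64I/π)^(1/4) = (64×1.850×10^7/π)^(1/4) = 139 mm

d ≈ 139 mm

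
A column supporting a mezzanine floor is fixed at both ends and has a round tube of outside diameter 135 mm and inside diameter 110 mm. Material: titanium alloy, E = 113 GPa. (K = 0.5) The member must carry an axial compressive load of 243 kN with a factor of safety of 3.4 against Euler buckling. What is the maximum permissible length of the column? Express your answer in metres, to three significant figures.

L_max ≈ 7.02 m

d_o = 135 mm, d_i = 110 mm
I = π(d_o⁴ − d_i⁴)/64 = π(135⁴ − 110.0⁴)/64 = 9.118×10^6 mm⁴
I = 9.118×10^-6 m⁴
Required critical load P_cr = n·P = 3.4 × 243 = 826.2 kN = 8.262×10^5 N
From P_cr = π²EI/(K·L)²:  L = (1/K)·√(π²EI/P_cr) = (1/0.5)·√(π²×1.13×10^11×9.118×10^-6/8.262×10^5)
L = 7.02 m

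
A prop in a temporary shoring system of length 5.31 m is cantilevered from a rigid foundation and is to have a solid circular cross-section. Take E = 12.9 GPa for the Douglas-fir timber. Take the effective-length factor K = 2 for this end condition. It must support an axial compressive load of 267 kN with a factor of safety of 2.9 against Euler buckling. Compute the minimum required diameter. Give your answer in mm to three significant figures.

d ≈ 344 mm

Required P_cr = n·P = 2.9 × 267 = 774.3 kN
L_e = K·L = 2 × 5.31 = 10.62 m
Required I = P_cr·L_e²/(π²E) = 7.743×10^5 × 10.62² / (π² × 1.29×10^10) = 6.859×10^-4 m⁴
I_req = 6.859×10^8 mm⁴
Solid circle: I = πd⁴/64  ⇒  d = (64I/π)^(1/4) = (64×6.859×10^8/π)^(1/4) = 344 mm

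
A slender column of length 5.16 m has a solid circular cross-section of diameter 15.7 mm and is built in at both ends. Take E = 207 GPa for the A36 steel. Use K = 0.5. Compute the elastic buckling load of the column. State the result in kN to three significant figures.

P_cr ≈ 0.915 kN

I = πd⁴/64 = π×15.7⁴/64 = 2.982×10^3 mm⁴
I = 2.982×10^3 mm⁴ = 2.982×10^-9 m⁴
Effective length L_e = K·L = 0.5 × 5.16 = 2.580 m
P_cr = π²EI / L_e² = π² × 207×10⁹ × 2.982×10^-9 / 2.580² = 915.4 N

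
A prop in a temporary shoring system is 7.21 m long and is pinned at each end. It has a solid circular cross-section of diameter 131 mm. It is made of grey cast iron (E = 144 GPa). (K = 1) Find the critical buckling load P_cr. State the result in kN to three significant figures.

I = πd⁴/64 = π×131⁴/64 = 1.446×10^7 mm⁴
I = 1.446×10^7 mm⁴ = 1.446×10^-5 m⁴
Effective length L_e = K·L = 1 × 7.21 = 7.210 m
P_cr = π²EI / L_e² = π² × 144×10⁹ × 1.446×10^-5 / 7.210² = 3.952×10^5 N

P_cr ≈ 395 kN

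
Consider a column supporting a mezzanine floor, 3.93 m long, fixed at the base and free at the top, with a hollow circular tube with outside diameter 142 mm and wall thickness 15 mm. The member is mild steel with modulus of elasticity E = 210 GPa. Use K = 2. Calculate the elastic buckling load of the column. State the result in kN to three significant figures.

Inner diameter d_i = 142 − 2×15 = 112.0 mm
I = π(d_o⁴ − d_i⁴)/64 = π(142⁴ − 112.0⁴)/64 = 1.223×10^7 mm⁴
I = 1.223×10^7 mm⁴ = 1.223×10^-5 m⁴
Effective length L_e = K·L = 2 × 3.93 = 7.860 m
P_cr = π²EI / L_e² = π² × 210×10⁹ × 1.223×10^-5 / 7.860² = 4.104×10^5 N

P_cr ≈ 410 kN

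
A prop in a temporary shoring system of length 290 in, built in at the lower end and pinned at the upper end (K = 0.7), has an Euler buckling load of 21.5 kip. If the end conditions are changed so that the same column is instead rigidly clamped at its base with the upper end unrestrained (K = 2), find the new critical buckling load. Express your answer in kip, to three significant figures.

P_cr ≈ 2.63 kip

P_cr ∝ 1/K², so P_cr,new = P_cr,old × (K_old/K_new)² = 21.5 × (0.7/2)²
= 21.5 × 0.1225 = 2.63 kip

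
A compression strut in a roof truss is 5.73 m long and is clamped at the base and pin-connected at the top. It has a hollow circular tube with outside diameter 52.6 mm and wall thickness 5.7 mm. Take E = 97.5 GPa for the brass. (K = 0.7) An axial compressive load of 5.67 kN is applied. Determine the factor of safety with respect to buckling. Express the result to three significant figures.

n ≈ 2.47

Inner diameter d_i = 52.6 − 2×5.7 = 41.20 mm
I = π(d_o⁴ − d_i⁴)/64 = π(52.6⁴ − 41.20⁴)/64 = 2.343×10^5 mm⁴
I = 2.343×10^5 mm⁴ = 2.343×10^-7 m⁴
Effective length L_e = K·L = 0.7 × 5.73 = 4.011 m
P_cr = π²EI / L_e² = π² × 97.5×10⁹ × 2.343×10^-7 / 4.011² = 1.402×10^4 N
Factor of safety n = P_cr / P = 14.016 / 5.67 = 2.47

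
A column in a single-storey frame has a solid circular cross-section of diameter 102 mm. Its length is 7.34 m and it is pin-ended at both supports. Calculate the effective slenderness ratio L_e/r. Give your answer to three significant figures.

For a solid circle r = d/4 = 102/4 = 25.50 mm
L_e = K·L = 1 × 7.34 m = 7.340 m = 7340.0 mm
λ = L_e / r_min = 7340.0 / 25.50 = 288

λ ≈ 288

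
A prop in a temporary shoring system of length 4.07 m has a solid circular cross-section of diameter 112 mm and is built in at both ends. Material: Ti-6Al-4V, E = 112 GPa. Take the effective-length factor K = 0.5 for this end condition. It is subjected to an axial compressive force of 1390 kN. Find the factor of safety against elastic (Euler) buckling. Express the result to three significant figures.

n ≈ 1.48

I = πd⁴/64 = π×112⁴/64 = 7.724×10^6 mm⁴
I = 7.724×10^6 mm⁴ = 7.724×10^-6 m⁴
Effective length L_e = K·L = 0.5 × 4.07 = 2.035 m
P_cr = π²EI / L_e² = π² × 112×10⁹ × 7.724×10^-6 / 2.035² = 2.062×10^6 N
Factor of safety n = P_cr / P = 2061.7 / 1390 = 1.48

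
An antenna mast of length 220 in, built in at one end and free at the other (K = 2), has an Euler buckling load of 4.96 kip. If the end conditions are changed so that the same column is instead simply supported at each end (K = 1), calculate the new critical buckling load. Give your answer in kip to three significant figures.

P_cr ≈ 19.8 kip

P_cr ∝ 1/K², so P_cr,new = P_cr,old × (K_old/K_new)² = 4.96 × (2/1)²
= 4.96 × 4.000 = 19.8 kip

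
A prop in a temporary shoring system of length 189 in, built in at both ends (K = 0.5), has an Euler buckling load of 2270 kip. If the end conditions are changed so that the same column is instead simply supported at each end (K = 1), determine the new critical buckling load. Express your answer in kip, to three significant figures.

P_cr ≈ 568 kip

P_cr ∝ 1/K², so P_cr,new = P_cr,old × (K_old/K_new)² = 2270 × (0.5/1)²
= 2270 × 0.2500 = 568 kip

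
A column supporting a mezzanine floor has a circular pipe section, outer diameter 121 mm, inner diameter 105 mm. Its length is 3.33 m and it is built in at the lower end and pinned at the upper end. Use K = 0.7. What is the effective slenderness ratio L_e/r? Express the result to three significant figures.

d_o = 121 mm, d_i = 105 mm
I = π(d_o⁴ − d_i⁴)/64 = π(121⁴ − 105.0⁴)/64 = 4.556×10^6 mm⁴
A = 2.840×10^3 mm²;  r_min = √(I/A) = √(4.556×10^6/2.840×10^3) = 40.05 mm
L_e = K·L = 0.7 × 3.33 m = 2.331 m = 2331.0 mm
λ = L_e / r_min = 2331.0 / 40.05 = 58.2

λ ≈ 58.2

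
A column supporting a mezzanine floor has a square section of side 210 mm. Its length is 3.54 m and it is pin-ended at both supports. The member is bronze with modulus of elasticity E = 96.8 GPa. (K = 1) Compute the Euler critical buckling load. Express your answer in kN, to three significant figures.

P_cr ≈ 12400 kN

I = a⁴/12 = 210⁴/12 = 1.621×10^8 mm⁴
I = 1.621×10^8 mm⁴ = 1.621×10^-4 m⁴
Effective length L_e = K·L = 1 × 3.54 = 3.540 m
P_cr = π²EI / L_e² = π² × 96.8×10⁹ × 1.621×10^-4 / 3.540² = 1.236×10^7 N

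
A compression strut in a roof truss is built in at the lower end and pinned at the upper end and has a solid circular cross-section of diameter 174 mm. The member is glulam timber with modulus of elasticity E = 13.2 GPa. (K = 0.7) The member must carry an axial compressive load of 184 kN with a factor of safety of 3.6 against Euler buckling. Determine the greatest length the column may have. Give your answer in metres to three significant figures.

L_max ≈ 4.25 m

I = πd⁴/64 = π×174⁴/64 = 4.500×10^7 mm⁴
I = 4.500×10^-5 m⁴
Required critical load P_cr = n·P = 3.6 × 184 = 662.4 kN = 6.624×10^5 N
From P_cr = π²EI/(K·L)²:  L = (1/K)·√(π²EI/P_cr) = (1/0.7)·√(π²×1.32×10^10×4.500×10^-5/6.624×10^5)
L = 4.25 m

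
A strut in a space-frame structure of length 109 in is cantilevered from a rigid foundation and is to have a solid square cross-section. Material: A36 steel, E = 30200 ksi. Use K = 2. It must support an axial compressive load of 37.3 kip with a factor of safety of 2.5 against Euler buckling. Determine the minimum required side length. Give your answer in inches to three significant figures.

a ≈ 3.65 in

Required P_cr = n·P = 2.5 × 37.3 = 93.25 kip
L_e = K·L = 2 × 109 = 218.0 in
Required I = P_cr·L_e²/(π²E) = 9.325×10^4 × 218.0² / (π² × 3.02×10^7) = 14.87 in⁴
Solid square: I = a⁴/12  ⇒  a = (12I)^(1/4) = (12×14.87)^(1/4) = 3.65 in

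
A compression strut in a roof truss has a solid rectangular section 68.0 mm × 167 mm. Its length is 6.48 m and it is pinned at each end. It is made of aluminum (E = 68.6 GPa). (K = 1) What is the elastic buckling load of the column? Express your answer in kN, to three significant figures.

Buckling occurs about the weak axis: I_min = h·b³/12 with b = 68.0 mm (the shorter side).
I_min = 167×68.0³/12 = 4.376×10^6 mm⁴
I = 4.376×10^6 mm⁴ = 4.376×10^-6 m⁴
Effective length L_e = K·L = 1 × 6.48 = 6.480 m
P_cr = π²EI / L_e² = π² × 68.6×10⁹ × 4.376×10^-6 / 6.480² = 7.056×10^4 N

P_cr ≈ 70.6 kN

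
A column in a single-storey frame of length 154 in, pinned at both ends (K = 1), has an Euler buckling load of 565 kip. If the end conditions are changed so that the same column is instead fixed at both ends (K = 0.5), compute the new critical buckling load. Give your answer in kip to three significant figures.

P_cr ≈ 2260 kip

P_cr ∝ 1/K², so P_cr,new = P_cr,old × (K_old/K_new)² = 565 × (1/0.5)²
= 565 × 4.000 = 2260 kip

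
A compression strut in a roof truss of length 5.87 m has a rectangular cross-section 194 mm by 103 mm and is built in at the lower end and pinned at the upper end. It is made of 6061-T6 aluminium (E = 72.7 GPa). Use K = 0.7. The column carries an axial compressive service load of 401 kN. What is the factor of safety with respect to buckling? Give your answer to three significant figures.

n ≈ 1.87

Buckling occurs about the weak axis: I_min = h·b³/12 with b = 103 mm (the shorter side).
I_min = 194×103³/12 = 1.767×10^7 mm⁴
I = 1.767×10^7 mm⁴ = 1.767×10^-5 m⁴
Effective length L_e = K·L = 0.7 × 5.87 = 4.109 m
P_cr = π²EI / L_e² = π² × 72.7×10⁹ × 1.767×10^-5 / 4.109² = 7.507×10^5 N
Factor of safety n = P_cr / P = 750.75 / 401 = 1.87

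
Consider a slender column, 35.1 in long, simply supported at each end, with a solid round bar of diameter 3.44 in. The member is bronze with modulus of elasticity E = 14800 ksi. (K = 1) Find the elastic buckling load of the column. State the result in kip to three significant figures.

I = πd⁴/64 = π×3.44⁴/64 = 6.874 in⁴
Effective length L_e = K·L = 1 × 35.1 = 35.10 in
P_cr = π²EI / L_e² = π² × 14800×10³ × 6.874 / 35.10² = 8.150×10^5 lb

P_cr ≈ 815 kip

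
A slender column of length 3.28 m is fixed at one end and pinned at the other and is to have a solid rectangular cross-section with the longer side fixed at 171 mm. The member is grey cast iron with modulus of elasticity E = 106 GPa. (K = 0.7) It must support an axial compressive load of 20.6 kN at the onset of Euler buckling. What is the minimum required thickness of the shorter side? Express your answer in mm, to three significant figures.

b ≈ 19.4 mm

L_e = K·L = 0.7 × 3.28 = 2.296 m
Required I = P_cr·L_e²/(π²E) = 2.060×10^4 × 2.296² / (π² × 1.06×10^11) = 1.038×10^-7 m⁴
I_req = 1.038×10^5 mm⁴
Rectangle, weak axis: I_min = h·b³/12 with h = 171 mm fixed  ⇒  b = (12I/h)^(1/3) = 19.4 mm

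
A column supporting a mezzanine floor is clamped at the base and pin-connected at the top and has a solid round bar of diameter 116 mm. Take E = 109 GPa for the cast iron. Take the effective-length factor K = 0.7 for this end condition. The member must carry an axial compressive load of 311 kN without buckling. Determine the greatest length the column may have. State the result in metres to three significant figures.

I = πd⁴/64 = π×116⁴/64 = 8.888×10^6 mm⁴
I = 8.888×10^-6 m⁴
At the buckling limit P_cr = P = 3.110×10^5 N
From P_cr = π²EI/(K·L)²:  L = (1/K)·√(π²EI/P_cr) = (1/0.7)·√(π²×1.09×10^11×8.888×10^-6/3.110×10^5)
L = 7.92 m

L_max ≈ 7.92 m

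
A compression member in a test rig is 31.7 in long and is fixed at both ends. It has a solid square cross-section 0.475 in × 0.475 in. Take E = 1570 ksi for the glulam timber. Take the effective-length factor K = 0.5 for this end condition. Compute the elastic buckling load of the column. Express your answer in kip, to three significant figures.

P_cr ≈ 0.262 kip

I = a⁴/12 = 0.475⁴/12 = 4.242×10^-3 in⁴
Effective length L_e = K·L = 0.5 × 31.7 = 15.85 in
P_cr = π²EI / L_e² = π² × 1570×10³ × 4.242×10^-3 / 15.85² = 261.7 lb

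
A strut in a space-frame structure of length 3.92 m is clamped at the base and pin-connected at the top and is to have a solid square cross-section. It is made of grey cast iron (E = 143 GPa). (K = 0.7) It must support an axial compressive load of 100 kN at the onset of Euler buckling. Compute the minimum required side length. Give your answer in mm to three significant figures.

a ≈ 50.3 mm

L_e = K·L = 0.7 × 3.92 = 2.744 m
Required I = P_cr·L_e²/(π²E) = 1.000×10^5 × 2.744² / (π² × 1.43×10^11) = 5.335×10^-7 m⁴
I_req = 5.335×10^5 mm⁴
Solid square: I = a⁴/12  ⇒  a = (12I)^(1/4) = (12×5.335×10^5)^(1/4) = 50.3 mm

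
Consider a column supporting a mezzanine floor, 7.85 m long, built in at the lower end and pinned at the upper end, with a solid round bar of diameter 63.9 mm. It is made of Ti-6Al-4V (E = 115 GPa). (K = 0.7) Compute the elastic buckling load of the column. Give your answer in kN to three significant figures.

I = πd⁴/64 = π×63.9⁴/64 = 8.184×10^5 mm⁴
I = 8.184×10^5 mm⁴ = 8.184×10^-7 m⁴
Effective length L_e = K·L = 0.7 × 7.85 = 5.495 m
P_cr = π²EI / L_e² = π² × 115×10⁹ × 8.184×10^-7 / 5.495² = 3.076×10^4 N

P_cr ≈ 30.8 kN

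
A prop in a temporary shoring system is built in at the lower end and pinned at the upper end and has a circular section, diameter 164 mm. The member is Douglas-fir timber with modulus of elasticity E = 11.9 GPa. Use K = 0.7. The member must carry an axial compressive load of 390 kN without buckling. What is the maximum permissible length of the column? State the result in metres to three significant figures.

I = πd⁴/64 = π×164⁴/64 = 3.551×10^7 mm⁴
I = 3.551×10^-5 m⁴
At the buckling limit P_cr = P = 3.900×10^5 N
From P_cr = π²EI/(K·L)²:  L = (1/K)·√(π²EI/P_cr) = (1/0.7)·√(π²×1.19×10^10×3.551×10^-5/3.900×10^5)
L = 4.67 m

L_max ≈ 4.67 m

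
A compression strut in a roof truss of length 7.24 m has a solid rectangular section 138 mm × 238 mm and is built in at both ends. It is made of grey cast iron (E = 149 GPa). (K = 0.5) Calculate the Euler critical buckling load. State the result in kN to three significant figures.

Buckling occurs about the weak axis: I_min = h·b³/12 with b = 138 mm (the shorter side).
I_min = 238×138³/12 = 5.212×10^7 mm⁴
I = 5.212×10^7 mm⁴ = 5.212×10^-5 m⁴
Effective length L_e = K·L = 0.5 × 7.24 = 3.620 m
P_cr = π²EI / L_e² = π² × 149×10⁹ × 5.212×10^-5 / 3.620² = 5.849×10^6 N

P_cr ≈ 5850 kN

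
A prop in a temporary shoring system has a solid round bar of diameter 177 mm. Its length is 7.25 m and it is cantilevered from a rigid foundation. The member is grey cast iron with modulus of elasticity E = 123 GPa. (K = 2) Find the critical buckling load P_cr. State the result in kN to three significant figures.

P_cr ≈ 278 kN

I = πd⁴/64 = π×177⁴/64 = 4.818×10^7 mm⁴
I = 4.818×10^7 mm⁴ = 4.818×10^-5 m⁴
Effective length L_e = K·L = 2 × 7.25 = 14.50 m
P_cr = π²EI / L_e² = π² × 123×10⁹ × 4.818×10^-5 / 14.50² = 2.782×10^5 N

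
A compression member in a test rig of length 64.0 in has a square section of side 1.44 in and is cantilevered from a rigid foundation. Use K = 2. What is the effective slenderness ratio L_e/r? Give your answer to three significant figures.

For a square r = a/√12 = 1.44/√12 = 0.4157 in
L_e = K·L = 2 × 64.0 = 128.0 in
λ = L_e / r_min = 128.00 / 0.4157 = 308

λ ≈ 308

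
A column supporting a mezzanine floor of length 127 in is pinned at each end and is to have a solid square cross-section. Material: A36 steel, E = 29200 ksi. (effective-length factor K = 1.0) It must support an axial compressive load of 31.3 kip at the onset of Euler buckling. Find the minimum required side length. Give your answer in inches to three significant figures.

a ≈ 2.14 in

L_e = K·L = 1 × 127 = 127.0 in
Required I = P_cr·L_e²/(π²E) = 3.130×10^4 × 127.0² / (π² × 2.92×10^7) = 1.752 in⁴
Solid square: I = a⁴/12  ⇒  a = (12I)^(1/4) = (12×1.752)^(1/4) = 2.14 in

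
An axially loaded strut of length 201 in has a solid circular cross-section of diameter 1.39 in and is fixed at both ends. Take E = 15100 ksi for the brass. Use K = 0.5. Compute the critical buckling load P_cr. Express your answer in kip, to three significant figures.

I = πd⁴/64 = π×1.39⁴/64 = 0.1832 in⁴
Effective length L_e = K·L = 0.5 × 201 = 100.5 in
P_cr = π²EI / L_e² = π² × 15100×10³ × 0.1832 / 100.5² = 2.704×10^3 lb

P_cr ≈ 2.70 kip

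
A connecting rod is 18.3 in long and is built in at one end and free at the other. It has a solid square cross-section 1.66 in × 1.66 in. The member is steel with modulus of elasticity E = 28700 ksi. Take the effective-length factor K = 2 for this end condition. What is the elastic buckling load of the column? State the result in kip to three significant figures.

I = a⁴/12 = 1.66⁴/12 = 0.6328 in⁴
Effective length L_e = K·L = 2 × 18.3 = 36.60 in
P_cr = π²EI / L_e² = π² × 28700×10³ × 0.6328 / 36.60² = 1.338×10^5 lb

P_cr ≈ 134 kip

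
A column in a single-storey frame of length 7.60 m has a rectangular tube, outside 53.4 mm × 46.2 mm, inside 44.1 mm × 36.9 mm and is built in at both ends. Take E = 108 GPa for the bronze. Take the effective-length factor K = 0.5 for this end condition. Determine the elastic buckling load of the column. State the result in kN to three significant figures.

P_cr ≈ 18.8 kN

Weak-axis I_min = (h_o·b_o³ − h_i·b_i³)/12 with b_o = 46.2, b_i = 36.90 mm (shorter outer/inner sides).
I_min = (53.4×46.2³ − 44.10×36.90³)/12 = 2.542×10^5 mm⁴
I = 2.542×10^5 mm⁴ = 2.542×10^-7 m⁴
Effective length L_e = K·L = 0.5 × 7.60 = 3.800 m
P_cr = π²EI / L_e² = π² × 108×10⁹ × 2.542×10^-7 / 3.800² = 1.876×10^4 N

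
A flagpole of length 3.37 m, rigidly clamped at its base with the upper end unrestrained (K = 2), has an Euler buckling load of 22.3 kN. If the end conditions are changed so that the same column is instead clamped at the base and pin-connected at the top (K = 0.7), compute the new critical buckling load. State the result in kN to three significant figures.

P_cr ≈ 182 kN

P_cr ∝ 1/K², so P_cr,new = P_cr,old × (K_old/K_new)² = 22.3 × (2/0.7)²
= 22.3 × 8.163 = 182 kN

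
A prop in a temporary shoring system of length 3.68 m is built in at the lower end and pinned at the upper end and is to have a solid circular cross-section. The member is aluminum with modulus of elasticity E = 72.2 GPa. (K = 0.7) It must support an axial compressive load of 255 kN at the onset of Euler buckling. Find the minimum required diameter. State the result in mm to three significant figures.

L_e = K·L = 0.7 × 3.68 = 2.576 m
Required I = P_cr·L_e²/(π²E) = 2.550×10^5 × 2.576² / (π² × 7.22×10^10) = 2.375×10^-6 m⁴
I_req = 2.375×10^6 mm⁴
Solid circle: I = πd⁴/64  ⇒  d = (64I/π)^(1/4) = (64×2.375×10^6/π)^(1/4) = 83.4 mm

d ≈ 83.4 mm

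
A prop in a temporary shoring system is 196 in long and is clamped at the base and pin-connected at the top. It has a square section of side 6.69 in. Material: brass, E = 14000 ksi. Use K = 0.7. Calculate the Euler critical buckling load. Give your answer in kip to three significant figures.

P_cr ≈ 1230 kip

I = a⁴/12 = 6.69⁴/12 = 166.9 in⁴
Effective length L_e = K·L = 0.7 × 196 = 137.2 in
P_cr = π²EI / L_e² = π² × 14000×10³ × 166.9 / 137.2² = 1.225×10^6 lb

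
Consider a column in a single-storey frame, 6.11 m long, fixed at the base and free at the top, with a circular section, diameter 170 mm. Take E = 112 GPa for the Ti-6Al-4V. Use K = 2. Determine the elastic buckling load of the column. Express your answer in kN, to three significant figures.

P_cr ≈ 303 kN

I = πd⁴/64 = π×170⁴/64 = 4.100×10^7 mm⁴
I = 4.100×10^7 mm⁴ = 4.100×10^-5 m⁴
Effective length L_e = K·L = 2 × 6.11 = 12.22 m
P_cr = π²EI / L_e² = π² × 112×10⁹ × 4.100×10^-5 / 12.22² = 3.035×10^5 N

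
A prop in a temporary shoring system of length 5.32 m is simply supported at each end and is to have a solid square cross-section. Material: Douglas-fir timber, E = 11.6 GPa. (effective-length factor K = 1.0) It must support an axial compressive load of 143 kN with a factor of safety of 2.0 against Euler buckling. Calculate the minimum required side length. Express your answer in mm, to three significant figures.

a ≈ 171 mm

Required P_cr = n·P = 2.0 × 143 = 286.0 kN
L_e = K·L = 1 × 5.32 = 5.320 m
Required I = P_cr·L_e²/(π²E) = 2.860×10^5 × 5.320² / (π² × 1.16×10^10) = 7.070×10^-5 m⁴
I_req = 7.070×10^7 mm⁴
Solid square: I = a⁴/12  ⇒  a = (12I)^(1/4) = (12×7.070×10^7)^(1/4) = 171 mm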